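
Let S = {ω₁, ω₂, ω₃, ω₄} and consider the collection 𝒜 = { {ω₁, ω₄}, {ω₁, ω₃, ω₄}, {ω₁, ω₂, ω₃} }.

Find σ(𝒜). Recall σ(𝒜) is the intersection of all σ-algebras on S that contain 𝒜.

Initial family (5 sets): { {}, {ω₁, ω₄}, {ω₁, ω₂, ω₃}, {ω₁, ω₃, ω₄}, S }.
Step 1. New:
  {ω₂}  = ᶜ of {ω₁, ω₃, ω₄}
  {ω₄}  = ᶜ of {ω₁, ω₂, ω₃}
  {ω₂, ω₃}  = ᶜ of {ω₁, ω₄}
  |family| = 8
Step 2: 3 new —
  {ω₂, ω₄}  = {ω₄} ∪ {ω₂}
  {ω₁, ω₂, ω₄}  = {ω₂} ∪ {ω₁, ω₄}
  {ω₂, ω₃, ω₄}  = {ω₄} ∪ {ω₂, ω₃}
  |family| = 11
Step 3. New:
  {ω₁}  = ᶜ of {ω₂, ω₃, ω₄}
  {ω₃}  = ᶜ of {ω₁, ω₂, ω₄}
  {ω₁, ω₃}  = ᶜ of {ω₂, ω₄}
  |family| = 14
Step 4: +2 →
  {ω₁, ω₂}  = {ω₂} ∪ {ω₁}
  {ω₃, ω₄}  = {ω₃} ∪ {ω₄}
  |family| = 16
After Step 5 the family is unchanged; done.

|σ(𝒜)| = 16.  σ(𝒜) = { {}, {ω₁}, {ω₂}, {ω₃}, {ω₄}, {ω₁, ω₂}, {ω₁, ω₃}, {ω₁, ω₄}, {ω₂, ω₃}, {ω₂, ω₄}, {ω₃, ω₄}, {ω₁, ω₂, ω₃}, {ω₁, ω₂, ω₄}, {ω₁, ω₃, ω₄}, {ω₂, ω₃, ω₄}, S }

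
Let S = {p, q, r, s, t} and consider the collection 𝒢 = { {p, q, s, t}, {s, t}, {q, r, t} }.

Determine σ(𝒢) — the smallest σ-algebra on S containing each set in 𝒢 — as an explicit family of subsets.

|σ(𝒢)| = 32.  σ(𝒢) = { {}, {p}, {q}, {r}, {s}, {t}, {p, q}, {p, r}, {p, s}, {p, t}, {q, r}, {q, s}, {q, t}, {r, s}, {r, t}, {s, t}, {p, q, r}, {p, q, s}, {p, q, t}, {p, r, s}, {p, r, t}, {p, s, t}, {q, r, s}, {q, r, t}, {q, s, t}, {r, s, t}, {p, q, r, s}, {p, q, r, t}, {p, q, s, t}, {p, r, s, t}, {q, r, s, t}, S }

Check:
Begin from { {}, {s, t}, {q, r, t}, {p, q, s, t}, S } (that is, 𝒢 plus ∅ and S).
Iteration 1: 4 new —
  {r}  = {p, q, s, t}ᶜ
  {p, s}  = {q, r, t}ᶜ
  {p, q, r}  = {s, t}ᶜ
  {q, r, s, t}  = {s, t} ∪ {q, r, t}
  [9 total]
Iteration 2: 6 new —
  {p}  = {q, r, s, t}ᶜ
  {p, r, s}  = {r} ∪ {p, s}
  {p, s, t}  = {s, t} ∪ {p, s}
  {r, s, t}  = {s, t} ∪ {r}
  {p, q, r, s}  = {p, q, r} ∪ {p, s}
  {p, q, r, t}  = {p, q, r} ∪ {q, r, t}
  [15 total]
Iteration 3. New:
  {s}  = {p, q, r, t}ᶜ
  {t}  = {p, q, r, s}ᶜ
  {p, q}  = {r, s, t}ᶜ
  {p, r}  = {r} ∪ {p}
  {q, r}  = {p, s, t}ᶜ
  {q, t}  = {p, r, s}ᶜ
  {p, r, s, t}  = {s, t} ∪ {p, r, s}
  [22 total]
Iteration 4 adds 9:
  {q}  = {p, r, s, t}ᶜ
  {p, t}  = {t} ∪ {p}
  {r, s}  = {r} ∪ {s}
  {r, t}  = {t} ∪ {r}
  {p, q, s}  = {p, s} ∪ {p, q}
  {p, q, t}  = {q, t} ∪ {p, q}
  {p, r, t}  = {p, r} ∪ {t}
  {q, r, s}  = {q, r} ∪ {s}
  {q, s, t}  = {p, r}ᶜ
  [31 total]
Iteration 5 adds 1:
  {q, s}  = {p, r, t}ᶜ
  [32 total]
Iteration 6: stable.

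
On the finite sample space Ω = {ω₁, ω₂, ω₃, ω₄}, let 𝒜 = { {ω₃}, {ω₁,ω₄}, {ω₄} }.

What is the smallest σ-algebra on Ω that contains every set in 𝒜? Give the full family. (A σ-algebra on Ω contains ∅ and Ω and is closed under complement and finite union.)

σ(𝒜) = { {}, {ω₁}, {ω₂}, {ω₃}, {ω₄}, {ω₁,ω₂}, {ω₁,ω₃}, {ω₁,ω₄}, {ω₂,ω₃}, {ω₂,ω₄}, {ω₃,ω₄}, {ω₁,ω₂,ω₃}, {ω₁,ω₂,ω₄}, {ω₁,ω₃,ω₄}, {ω₂,ω₃,ω₄}, Ω }

Trace:
Initial family (5 sets): { {}, {ω₃}, {ω₄}, {ω₁,ω₄}, Ω }.
Step 1: +5 →
  {ω₂,ω₃}  = Ω∖{ω₁,ω₄}
  {ω₃,ω₄}  = {ω₃} ∪ {ω₄}
  {ω₁,ω₂,ω₃}  = Ω∖{ω₄}
  {ω₁,ω₂,ω₄}  = Ω∖{ω₃}
  {ω₁,ω₃,ω₄}  = {ω₃} ∪ {ω₁,ω₄}
Step 2 (3 new):
  {ω₂}  = Ω∖{ω₁,ω₃,ω₄}
  {ω₁,ω₂}  = Ω∖{ω₃,ω₄}
  {ω₂,ω₃,ω₄}  = {ω₃,ω₄} ∪ {ω₂,ω₃}
Step 3. New:
  {ω₁}  = Ω∖{ω₂,ω₃,ω₄}
  {ω₂,ω₄}  = {ω₄} ∪ {ω₂}
Step 4 (1 new):
  {ω₁,ω₃}  = Ω∖{ω₂,ω₄}
Step 5: already closed under ᶜ and ∪.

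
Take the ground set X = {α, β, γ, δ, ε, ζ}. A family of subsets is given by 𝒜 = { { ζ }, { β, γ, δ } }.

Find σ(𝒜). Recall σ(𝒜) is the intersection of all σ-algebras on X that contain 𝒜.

Begin from { {  }, { ζ }, { β, γ, δ }, X } (that is, 𝒜 plus ∅ and X).
Pass 1: +3 →
  { α, ε, ζ }  = X∖{ β, γ, δ }
  { β, γ, δ, ζ }  = { β, γ, δ } ∪ { ζ }
  { α, β, γ, δ, ε }  = X∖{ ζ }
  (now 7)
Pass 2: 1 new —
  { α, ε }  = X∖{ β, γ, δ, ζ }
  (now 8)
Pass 3: no new sets; the family is a σ-algebra.

Therefore σ(𝒜) = { {  }, { ζ }, { α, ε }, { α, ε, ζ }, { β, γ, δ }, { β, γ, δ, ζ }, { α, β, γ, δ, ε }, X } (|σ(𝒜)| = 8).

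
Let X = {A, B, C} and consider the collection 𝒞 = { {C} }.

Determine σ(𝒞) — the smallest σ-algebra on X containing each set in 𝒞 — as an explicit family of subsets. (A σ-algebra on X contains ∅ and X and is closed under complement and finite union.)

σ(𝒞) = { {}, {C}, {A,B}, X }

Check:
Initial family (3 sets): { {}, {C}, X }.
Step 1: +1 →
  {A,B}  = complement {C}
After Step 2 the family is unchanged; done.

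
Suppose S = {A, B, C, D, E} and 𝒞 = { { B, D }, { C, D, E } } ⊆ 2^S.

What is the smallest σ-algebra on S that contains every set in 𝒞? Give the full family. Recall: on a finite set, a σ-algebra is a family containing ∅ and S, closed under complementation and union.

σ(𝒞) = { ∅, { A }, { B }, { D }, { A, B }, { A, D }, { B, D }, { C, E }, { A, B, D }, { A, C, E }, { B, C, E }, { C, D, E }, { A, B, C, E }, { A, C, D, E }, { B, C, D, E }, S }

Trace:
Initial family (4 sets): { ∅, { B, D }, { C, D, E }, S }.
Step 1: 3 new —
  { A, B }  = ᶜ of { C, D, E }
  { A, C, E }  = ᶜ of { B, D }
  { B, C, D, E }  = { B, D } ∪ { C, D, E }
  [7 total]
Step 2. New:
  { A }  = ᶜ of { B, C, D, E }
  { A, B, D }  = { A, B } ∪ { B, D }
  { A, B, C, E }  = { A, B } ∪ { A, C, E }
  { A, C, D, E }  = { C, D, E } ∪ { A, C, E }
  [11 total]
Step 3: 3 new —
  { B }  = ᶜ of { A, C, D, E }
  { D }  = ᶜ of { A, B, C, E }
  { C, E }  = ᶜ of { A, B, D }
  [14 total]
Step 4. New:
  { A, D }  = { D } ∪ { A }
  { B, C, E }  = { C, E } ∪ { B }
  [16 total]
Step 5: closed — nothing new.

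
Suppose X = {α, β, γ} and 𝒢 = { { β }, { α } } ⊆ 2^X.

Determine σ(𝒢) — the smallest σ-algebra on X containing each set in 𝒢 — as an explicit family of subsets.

Take S₀ = 𝒢 ∪ {∅, X} = { {}, { α }, { β }, X }.
Iteration 1: 3 new —
  { α, β }  = { β } ∪ { α }
  { α, γ }  = { β }ᶜ
  { β, γ }  = { α }ᶜ
  — 7 sets.
Iteration 2 (1 new):
  { γ }  = { α, β }ᶜ
  — 8 sets.
Iteration 3: already closed under ᶜ and ∪.

σ(𝒢) = { {}, { α }, { β }, { γ }, { α, β }, { α, γ }, { β, γ }, X }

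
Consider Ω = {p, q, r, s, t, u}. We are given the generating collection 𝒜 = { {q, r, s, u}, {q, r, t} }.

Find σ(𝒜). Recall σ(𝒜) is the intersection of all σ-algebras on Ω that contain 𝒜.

Take S₀ = 𝒜 ∪ {∅, Ω} = { {}, {q, r, t}, {q, r, s, u}, Ω }.
Iteration 1: +3 →
  {p, t}  = complement {q, r, s, u}
  {p, s, u}  = complement {q, r, t}
  {q, r, s, t, u}  = {q, r, s, u} ∪ {q, r, t}
Iteration 2 adds 4:
  {p}  = complement {q, r, s, t, u}
  {p, q, r, t}  = {q, r, t} ∪ {p, t}
  {p, s, t, u}  = {p, t} ∪ {p, s, u}
  {p, q, r, s, u}  = {q, r, s, u} ∪ {p, s, u}
Iteration 3 (3 new):
  {t}  = complement {p, q, r, s, u}
  {q, r}  = complement {p, s, t, u}
  {s, u}  = complement {p, q, r, t}
Iteration 4 adds 2:
  {p, q, r}  = {q, r} ∪ {p}
  {s, t, u}  = {s, u} ∪ {t}
Iteration 5: no new sets; the family is a σ-algebra.

σ(𝒜) = { {}, {p}, {t}, {p, t}, {q, r}, {s, u}, {p, q, r}, {p, s, u}, {q, r, t}, {s, t, u}, {p, q, r, t}, {p, s, t, u}, {q, r, s, u}, {p, q, r, s, u}, {q, r, s, t, u}, Ω }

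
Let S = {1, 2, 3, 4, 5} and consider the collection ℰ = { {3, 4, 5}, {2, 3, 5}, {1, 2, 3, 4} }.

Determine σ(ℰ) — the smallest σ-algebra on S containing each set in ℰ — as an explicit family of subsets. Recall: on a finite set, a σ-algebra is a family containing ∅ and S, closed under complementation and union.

σ(ℰ) (32 sets): { {}, {1}, {2}, {3}, {4}, {5}, {1, 2}, {1, 3}, {1, 4}, {1, 5}, {2, 3}, {2, 4}, {2, 5}, {3, 4}, {3, 5}, {4, 5}, {1, 2, 3}, {1, 2, 4}, {1, 2, 5}, {1, 3, 4}, {1, 3, 5}, {1, 4, 5}, {2, 3, 4}, {2, 3, 5}, {2, 4, 5}, {3, 4, 5}, {1, 2, 3, 4}, {1, 2, 3, 5}, {1, 2, 4, 5}, {1, 3, 4, 5}, {2, 3, 4, 5}, S }

Check:
Take S₀ = ℰ ∪ {∅, S} = { {}, {2, 3, 5}, {3, 4, 5}, {1, 2, 3, 4}, S }.
Round 1. New:
  {5}  = S∖{1, 2, 3, 4}
  {1, 2}  = S∖{3, 4, 5}
  {1, 4}  = S∖{2, 3, 5}
  {2, 3, 4, 5}  = {3, 4, 5} ∪ {2, 3, 5}
  [9 total]
Round 2 adds 6:
  {1}  = S∖{2, 3, 4, 5}
  {1, 2, 4}  = {1, 2} ∪ {1, 4}
  {1, 2, 5}  = {1, 2} ∪ {5}
  {1, 4, 5}  = {5} ∪ {1, 4}
  {1, 2, 3, 5}  = {1, 2} ∪ {2, 3, 5}
  {1, 3, 4, 5}  = {3, 4, 5} ∪ {1, 4}
  [15 total]
Round 3. New:
  {2}  = S∖{1, 3, 4, 5}
  {4}  = S∖{1, 2, 3, 5}
  {1, 5}  = {5} ∪ {1}
  {2, 3}  = S∖{1, 4, 5}
  {3, 4}  = S∖{1, 2, 5}
  {3, 5}  = S∖{1, 2, 4}
  {1, 2, 4, 5}  = {1, 4, 5} ∪ {1, 2, 5}
  [22 total]
Round 4 adds 8:
  {3}  = S∖{1, 2, 4, 5}
  {2, 4}  = {2} ∪ {4}
  {2, 5}  = {2} ∪ {5}
  {4, 5}  = {5} ∪ {4}
  {1, 2, 3}  = {1, 2} ∪ {2, 3}
  {1, 3, 4}  = {3, 4} ∪ {1, 4}
  {1, 3, 5}  = {1, 5} ∪ {3, 5}
  {2, 3, 4}  = S∖{1, 5}
  [30 total]
Round 5: +2 →
  {1, 3}  = {3} ∪ {1}
  {2, 4, 5}  = {2, 5} ∪ {4, 5}
  [32 total]
Round 6 adds nothing — fixpoint reached.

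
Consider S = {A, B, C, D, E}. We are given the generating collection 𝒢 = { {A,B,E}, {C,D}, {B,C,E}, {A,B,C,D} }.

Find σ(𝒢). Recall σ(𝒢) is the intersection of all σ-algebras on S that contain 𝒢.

σ(𝒢) (32 sets): { {}, {A}, {B}, {C}, {D}, {E}, {A,B}, {A,C}, {A,D}, {A,E}, {B,C}, {B,D}, {B,E}, {C,D}, {C,E}, {D,E}, {A,B,C}, {A,B,D}, {A,B,E}, {A,C,D}, {A,C,E}, {A,D,E}, {B,C,D}, {B,C,E}, {B,D,E}, {C,D,E}, {A,B,C,D}, {A,B,C,E}, {A,B,D,E}, {A,C,D,E}, {B,C,D,E}, S }

Check:
Seed the family with 𝒢 together with ∅ and S: { {}, {C,D}, {A,B,E}, {B,C,E}, {A,B,C,D}, S }.
Pass 1. New:
  {E}  = ᶜ of {A,B,C,D}
  {A,D}  = ᶜ of {B,C,E}
  {A,B,C,E}  = {A,B,E} ∪ {B,C,E}
  {B,C,D,E}  = {C,D} ∪ {B,C,E}
  (now 10)
Pass 2 (6 new):
  {A}  = ᶜ of {B,C,D,E}
  {D}  = ᶜ of {A,B,C,E}
  {A,C,D}  = {C,D} ∪ {A,D}
  {A,D,E}  = {E} ∪ {A,D}
  {C,D,E}  = {C,D} ∪ {E}
  {A,B,D,E}  = {A,B,E} ∪ {A,D}
  (now 16)
Pass 3. New:
  {C}  = ᶜ of {A,B,D,E}
  {A,B}  = ᶜ of {C,D,E}
  {A,E}  = {E} ∪ {A}
  {B,C}  = ᶜ of {A,D,E}
  {B,E}  = ᶜ of {A,C,D}
  {D,E}  = {D} ∪ {E}
  {A,C,D,E}  = {A,D,E} ∪ {C,D,E}
  (now 23)
Pass 4 adds 8:
  {B}  = ᶜ of {A,C,D,E}
  {A,C}  = {C} ∪ {A}
  {C,E}  = {E} ∪ {C}
  {A,B,C}  = ᶜ of {D,E}
  {A,B,D}  = {A,B} ∪ {A,D}
  {A,C,E}  = {C} ∪ {A,E}
  {B,C,D}  = ᶜ of {A,E}
  {B,D,E}  = {B,E} ∪ {D,E}
  (now 31)
Pass 5: 1 new —
  {B,D}  = ᶜ of {A,C,E}
  (now 32)
Pass 6: closed — nothing new.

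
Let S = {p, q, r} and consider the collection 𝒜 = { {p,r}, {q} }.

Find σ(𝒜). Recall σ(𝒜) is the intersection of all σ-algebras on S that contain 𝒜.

Initial family (4 sets): { {}, {q}, {p,r}, S }.
After Pass 1 the family is unchanged; done.

|σ(𝒜)| = 4.  σ(𝒜) = { {}, {q}, {p,r}, S }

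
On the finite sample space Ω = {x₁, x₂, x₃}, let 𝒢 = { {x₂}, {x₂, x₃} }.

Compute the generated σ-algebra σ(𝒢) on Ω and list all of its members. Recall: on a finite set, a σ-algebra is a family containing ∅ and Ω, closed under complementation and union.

Take S₀ = 𝒢 ∪ {∅, Ω} = { ∅, {x₂}, {x₂, x₃}, Ω }.
Pass 1: 2 new —
  {x₁}  = Ω∖{x₂, x₃}
  {x₁, x₃}  = Ω∖{x₂}
  |family| = 6
Pass 2 (1 new):
  {x₁, x₂}  = {x₂} ∪ {x₁}
  |family| = 7
Pass 3: 1 new —
  {x₃}  = Ω∖{x₁, x₂}
  |family| = 8
Pass 4: stable.

|σ(𝒢)| = 8.  σ(𝒢) = { ∅, {x₁}, {x₂}, {x₃}, {x₁, x₂}, {x₁, x₃}, {x₂, x₃}, Ω }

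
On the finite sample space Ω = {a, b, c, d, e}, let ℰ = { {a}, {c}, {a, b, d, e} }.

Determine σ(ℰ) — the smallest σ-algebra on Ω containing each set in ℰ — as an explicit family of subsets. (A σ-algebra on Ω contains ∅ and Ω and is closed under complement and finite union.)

Begin from { {}, {a}, {c}, {a, b, d, e}, Ω } (that is, ℰ plus ∅ and Ω).
Round 1: +2 →
  {a, c}  = {c} ∪ {a}
  {b, c, d, e}  = complement {a}
  — 7 sets.
Round 2 (1 new):
  {b, d, e}  = complement {a, c}
  — 8 sets.
Round 3: already closed under ᶜ and ∪.

Therefore σ(ℰ) = { {}, {a}, {c}, {a, c}, {b, d, e}, {a, b, d, e}, {b, c, d, e}, Ω } (|σ(ℰ)| = 8).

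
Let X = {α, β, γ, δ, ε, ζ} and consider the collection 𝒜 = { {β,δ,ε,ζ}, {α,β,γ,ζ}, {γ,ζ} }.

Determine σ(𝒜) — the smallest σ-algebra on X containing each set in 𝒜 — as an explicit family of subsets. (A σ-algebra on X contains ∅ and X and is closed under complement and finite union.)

σ(𝒜) = { {}, {α}, {β}, {γ}, {ζ}, {α,β}, {α,γ}, {α,ζ}, {β,γ}, {β,ζ}, {γ,ζ}, {δ,ε}, {α,β,γ}, {α,β,ζ}, {α,γ,ζ}, {α,δ,ε}, {β,γ,ζ}, {β,δ,ε}, {γ,δ,ε}, {δ,ε,ζ}, {α,β,γ,ζ}, {α,β,δ,ε}, {α,γ,δ,ε}, {α,δ,ε,ζ}, {β,γ,δ,ε}, {β,δ,ε,ζ}, {γ,δ,ε,ζ}, {α,β,γ,δ,ε}, {α,β,δ,ε,ζ}, {α,γ,δ,ε,ζ}, {β,γ,δ,ε,ζ}, X }

Derivation:
Seed the family with 𝒜 together with ∅ and X: { {}, {γ,ζ}, {α,β,γ,ζ}, {β,δ,ε,ζ}, X }.
Pass 1 (4 new):
  {α,γ}  = complement {β,δ,ε,ζ}
  {δ,ε}  = complement {α,β,γ,ζ}
  {α,β,δ,ε}  = complement {γ,ζ}
  {β,γ,δ,ε,ζ}  = {β,δ,ε,ζ} ∪ {γ,ζ}
  (now 9)
Pass 2: 6 new —
  {α}  = complement {β,γ,δ,ε,ζ}
  {α,γ,ζ}  = {α,γ} ∪ {γ,ζ}
  {α,γ,δ,ε}  = {δ,ε} ∪ {α,γ}
  {γ,δ,ε,ζ}  = {δ,ε} ∪ {γ,ζ}
  {α,β,γ,δ,ε}  = {α,β,δ,ε} ∪ {α,γ}
  {α,β,δ,ε,ζ}  = {α,β,δ,ε} ∪ {β,δ,ε,ζ}
  (now 15)
Pass 3. New:
  {γ}  = complement {α,β,δ,ε,ζ}
  {ζ}  = complement {α,β,γ,δ,ε}
  {α,β}  = complement {γ,δ,ε,ζ}
  {β,ζ}  = complement {α,γ,δ,ε}
  {α,δ,ε}  = {δ,ε} ∪ {α}
  {β,δ,ε}  = complement {α,γ,ζ}
  {α,γ,δ,ε,ζ}  = {δ,ε} ∪ {α,γ,ζ}
  (now 22)
Pass 4. New:
  {β}  = complement {α,γ,δ,ε,ζ}
  {α,ζ}  = {ζ} ∪ {α}
  {α,β,γ}  = {α,γ} ∪ {α,β}
  {α,β,ζ}  = {α,β} ∪ {β,ζ}
  {β,γ,ζ}  = complement {α,δ,ε}
  {γ,δ,ε}  = {δ,ε} ∪ {γ}
  {δ,ε,ζ}  = {δ,ε} ∪ {ζ}
  {α,δ,ε,ζ}  = {α,δ,ε} ∪ {ζ}
  {β,γ,δ,ε}  = {β,δ,ε} ∪ {γ}
  (now 31)
Pass 5: 1 new —
  {β,γ}  = complement {α,δ,ε,ζ}
  (now 32)
Pass 6: no new sets; the family is a σ-algebra.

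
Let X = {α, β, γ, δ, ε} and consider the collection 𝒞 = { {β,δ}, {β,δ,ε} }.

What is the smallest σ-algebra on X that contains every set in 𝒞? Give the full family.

Answer: σ(𝒞) = { {}, {ε}, {α,γ}, {β,δ}, {α,γ,ε}, {β,δ,ε}, {α,β,γ,δ}, X }

Derivation:
Take S₀ = 𝒞 ∪ {∅, X} = { {}, {β,δ}, {β,δ,ε}, X }.
Step 1. New:
  {α,γ}  = {β,δ,ε}ᶜ
  {α,γ,ε}  = {β,δ}ᶜ
Step 2. New:
  {α,β,γ,δ}  = {α,γ} ∪ {β,δ}
Step 3 (1 new):
  {ε}  = {α,β,γ,δ}ᶜ
Step 4 adds nothing — fixpoint reached.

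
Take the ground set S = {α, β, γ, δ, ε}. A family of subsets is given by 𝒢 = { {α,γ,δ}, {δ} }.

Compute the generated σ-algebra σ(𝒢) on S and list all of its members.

Begin from { ∅, {δ}, {α,γ,δ}, S } (that is, 𝒢 plus ∅ and S).
Pass 1: 2 new —
  {β,ε}  = S∖{α,γ,δ}
  {α,β,γ,ε}  = S∖{δ}
  |family| = 6
Pass 2 adds 1:
  {β,δ,ε}  = {β,ε} ∪ {δ}
  |family| = 7
Pass 3 adds 1:
  {α,γ}  = S∖{β,δ,ε}
  |family| = 8
After Pass 4 the family is unchanged; done.

σ(𝒢) = { ∅, {δ}, {α,γ}, {β,ε}, {α,γ,δ}, {β,δ,ε}, {α,β,γ,ε}, S }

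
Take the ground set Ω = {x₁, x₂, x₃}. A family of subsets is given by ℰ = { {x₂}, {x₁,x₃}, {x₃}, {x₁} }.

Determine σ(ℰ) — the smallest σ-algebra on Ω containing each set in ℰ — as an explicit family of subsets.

σ(ℰ) = { ∅, {x₁}, {x₂}, {x₃}, {x₁,x₂}, {x₁,x₃}, {x₂,x₃}, Ω }

Trace:
Seed the family with ℰ together with ∅ and Ω: { ∅, {x₁}, {x₂}, {x₃}, {x₁,x₃}, Ω }.
Iteration 1: 2 new —
  {x₁,x₂}  = complement {x₃}
  {x₂,x₃}  = complement {x₁}
Iteration 2: closed — nothing new.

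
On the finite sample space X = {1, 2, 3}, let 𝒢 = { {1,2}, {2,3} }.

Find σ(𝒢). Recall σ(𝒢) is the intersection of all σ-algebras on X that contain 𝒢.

σ(𝒢) = { {}, {1}, {2}, {3}, {1,2}, {1,3}, {2,3}, X }

Working:
Initial family (4 sets): { {}, {1,2}, {2,3}, X }.
Round 1 adds 2:
  {1}  = complement {2,3}
  {3}  = complement {1,2}
  |family| = 6
Round 2: 1 new —
  {1,3}  = {3} ∪ {1}
  |family| = 7
Round 3: +1 →
  {2}  = complement {1,3}
  |family| = 8
After Round 4 the family is unchanged; done.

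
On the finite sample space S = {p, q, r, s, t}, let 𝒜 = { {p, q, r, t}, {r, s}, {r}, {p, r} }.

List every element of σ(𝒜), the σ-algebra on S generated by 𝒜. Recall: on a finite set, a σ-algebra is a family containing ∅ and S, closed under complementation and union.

σ(𝒜) (16 sets): { {}, {p}, {r}, {s}, {p, r}, {p, s}, {q, t}, {r, s}, {p, q, t}, {p, r, s}, {q, r, t}, {q, s, t}, {p, q, r, t}, {p, q, s, t}, {q, r, s, t}, S }

Derivation:
Seed the family with 𝒜 together with ∅ and S: { {}, {r}, {p, r}, {r, s}, {p, q, r, t}, S }.
Pass 1. New:
  {s}  = S∖{p, q, r, t}
  {p, q, t}  = S∖{r, s}
  {p, r, s}  = {r, s} ∪ {p, r}
  {q, s, t}  = S∖{p, r}
  {p, q, s, t}  = S∖{r}
  |family| = 11
Pass 2: 2 new —
  {q, t}  = S∖{p, r, s}
  {q, r, s, t}  = {r, s} ∪ {q, s, t}
  |family| = 13
Pass 3: +2 →
  {p}  = S∖{q, r, s, t}
  {q, r, t}  = {r} ∪ {q, t}
  |family| = 15
Pass 4: 1 new —
  {p, s}  = S∖{q, r, t}
  |family| = 16
Pass 5: closed — nothing new.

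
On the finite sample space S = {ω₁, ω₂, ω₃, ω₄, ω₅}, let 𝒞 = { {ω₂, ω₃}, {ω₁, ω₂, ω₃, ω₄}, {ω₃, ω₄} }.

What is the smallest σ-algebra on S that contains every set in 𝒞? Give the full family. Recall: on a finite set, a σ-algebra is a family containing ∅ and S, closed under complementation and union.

σ(𝒞) (32 sets): { {}, {ω₁}, {ω₂}, {ω₃}, {ω₄}, {ω₅}, {ω₁, ω₂}, {ω₁, ω₃}, {ω₁, ω₄}, {ω₁, ω₅}, {ω₂, ω₃}, {ω₂, ω₄}, {ω₂, ω₅}, {ω₃, ω₄}, {ω₃, ω₅}, {ω₄, ω₅}, {ω₁, ω₂, ω₃}, {ω₁, ω₂, ω₄}, {ω₁, ω₂, ω₅}, {ω₁, ω₃, ω₄}, {ω₁, ω₃, ω₅}, {ω₁, ω₄, ω₅}, {ω₂, ω₃, ω₄}, {ω₂, ω₃, ω₅}, {ω₂, ω₄, ω₅}, {ω₃, ω₄, ω₅}, {ω₁, ω₂, ω₃, ω₄}, {ω₁, ω₂, ω₃, ω₅}, {ω₁, ω₂, ω₄, ω₅}, {ω₁, ω₃, ω₄, ω₅}, {ω₂, ω₃, ω₄, ω₅}, S }

Trace:
Seed the family with 𝒞 together with ∅ and S: { {}, {ω₂, ω₃}, {ω₃, ω₄}, {ω₁, ω₂, ω₃, ω₄}, S }.
Step 1 adds 4:
  {ω₅}  = complement {ω₁, ω₂, ω₃, ω₄}
  {ω₁, ω₂, ω₅}  = complement {ω₃, ω₄}
  {ω₁, ω₄, ω₅}  = complement {ω₂, ω₃}
  {ω₂, ω₃, ω₄}  = {ω₃, ω₄} ∪ {ω₂, ω₃}
  [9 total]
Step 2 adds 7:
  {ω₁, ω₅}  = complement {ω₂, ω₃, ω₄}
  {ω₂, ω₃, ω₅}  = {ω₅} ∪ {ω₂, ω₃}
  {ω₃, ω₄, ω₅}  = {ω₃, ω₄} ∪ {ω₅}
  {ω₁, ω₂, ω₃, ω₅}  = {ω₁, ω₂, ω₅} ∪ {ω₂, ω₃}
  {ω₁, ω₂, ω₄, ω₅}  = {ω₁, ω₄, ω₅} ∪ {ω₁, ω₂, ω₅}
  {ω₁, ω₃, ω₄, ω₅}  = {ω₁, ω₄, ω₅} ∪ {ω₃, ω₄}
  {ω₂, ω₃, ω₄, ω₅}  = {ω₂, ω₃, ω₄} ∪ {ω₅}
  [16 total]
Step 3. New:
  {ω₁}  = complement {ω₂, ω₃, ω₄, ω₅}
  {ω₂}  = complement {ω₁, ω₃, ω₄, ω₅}
  {ω₃}  = complement {ω₁, ω₂, ω₄, ω₅}
  {ω₄}  = complement {ω₁, ω₂, ω₃, ω₅}
  {ω₁, ω₂}  = complement {ω₃, ω₄, ω₅}
  {ω₁, ω₄}  = complement {ω₂, ω₃, ω₅}
  [22 total]
Step 4. New:
  {ω₁, ω₃}  = {ω₃} ∪ {ω₁}
  {ω₂, ω₄}  = {ω₂} ∪ {ω₄}
  {ω₂, ω₅}  = {ω₂} ∪ {ω₅}
  {ω₃, ω₅}  = {ω₅} ∪ {ω₃}
  {ω₄, ω₅}  = {ω₅} ∪ {ω₄}
  {ω₁, ω₂, ω₃}  = {ω₁, ω₂} ∪ {ω₃}
  {ω₁, ω₂, ω₄}  = {ω₁, ω₂} ∪ {ω₁, ω₄}
  {ω₁, ω₃, ω₄}  = {ω₃, ω₄} ∪ {ω₁, ω₄}
  {ω₁, ω₃, ω₅}  = {ω₃} ∪ {ω₁, ω₅}
  [31 total]
Step 5 adds 1:
  {ω₂, ω₄, ω₅}  = complement {ω₁, ω₃}
  [32 total]
Step 6: closed — nothing new.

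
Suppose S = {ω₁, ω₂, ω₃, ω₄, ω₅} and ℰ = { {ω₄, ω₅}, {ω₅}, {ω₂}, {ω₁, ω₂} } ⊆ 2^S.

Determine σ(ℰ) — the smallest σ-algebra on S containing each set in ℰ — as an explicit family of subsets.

|σ(ℰ)| = 32.  σ(ℰ) = { {}, {ω₁}, {ω₂}, {ω₃}, {ω₄}, {ω₅}, {ω₁, ω₂}, {ω₁, ω₃}, {ω₁, ω₄}, {ω₁, ω₅}, {ω₂, ω₃}, {ω₂, ω₄}, {ω₂, ω₅}, {ω₃, ω₄}, {ω₃, ω₅}, {ω₄, ω₅}, {ω₁, ω₂, ω₃}, {ω₁, ω₂, ω₄}, {ω₁, ω₂, ω₅}, {ω₁, ω₃, ω₄}, {ω₁, ω₃, ω₅}, {ω₁, ω₄, ω₅}, {ω₂, ω₃, ω₄}, {ω₂, ω₃, ω₅}, {ω₂, ω₄, ω₅}, {ω₃, ω₄, ω₅}, {ω₁, ω₂, ω₃, ω₄}, {ω₁, ω₂, ω₃, ω₅}, {ω₁, ω₂, ω₄, ω₅}, {ω₁, ω₃, ω₄, ω₅}, {ω₂, ω₃, ω₄, ω₅}, S }

Derivation:
Begin from { {}, {ω₂}, {ω₅}, {ω₁, ω₂}, {ω₄, ω₅}, S } (that is, ℰ plus ∅ and S).
Step 1. New:
  {ω₂, ω₅}  = {ω₂} ∪ {ω₅}
  {ω₁, ω₂, ω₃}  = ᶜ of {ω₄, ω₅}
  {ω₁, ω₂, ω₅}  = {ω₁, ω₂} ∪ {ω₅}
  {ω₂, ω₄, ω₅}  = {ω₄, ω₅} ∪ {ω₂}
  {ω₃, ω₄, ω₅}  = ᶜ of {ω₁, ω₂}
  {ω₁, ω₂, ω₃, ω₄}  = ᶜ of {ω₅}
  {ω₁, ω₂, ω₄, ω₅}  = {ω₄, ω₅} ∪ {ω₁, ω₂}
  {ω₁, ω₃, ω₄, ω₅}  = ᶜ of {ω₂}
  |family| = 14
Step 2 adds 6:
  {ω₃}  = ᶜ of {ω₁, ω₂, ω₄, ω₅}
  {ω₁, ω₃}  = ᶜ of {ω₂, ω₄, ω₅}
  {ω₃, ω₄}  = ᶜ of {ω₁, ω₂, ω₅}
  {ω₁, ω₃, ω₄}  = ᶜ of {ω₂, ω₅}
  {ω₁, ω₂, ω₃, ω₅}  = {ω₂, ω₅} ∪ {ω₁, ω₂, ω₃}
  {ω₂, ω₃, ω₄, ω₅}  = {ω₂, ω₅} ∪ {ω₃, ω₄, ω₅}
  |family| = 20
Step 3: 7 new —
  {ω₁}  = ᶜ of {ω₂, ω₃, ω₄, ω₅}
  {ω₄}  = ᶜ of {ω₁, ω₂, ω₃, ω₅}
  {ω₂, ω₃}  = {ω₂} ∪ {ω₃}
  {ω₃, ω₅}  = {ω₅} ∪ {ω₃}
  {ω₁, ω₃, ω₅}  = {ω₁, ω₃} ∪ {ω₅}
  {ω₂, ω₃, ω₄}  = {ω₃, ω₄} ∪ {ω₂}
  {ω₂, ω₃, ω₅}  = {ω₂, ω₅} ∪ {ω₃}
  |family| = 27
Step 4: 5 new —
  {ω₁, ω₄}  = ᶜ of {ω₂, ω₃, ω₅}
  {ω₁, ω₅}  = ᶜ of {ω₂, ω₃, ω₄}
  {ω₂, ω₄}  = ᶜ of {ω₁, ω₃, ω₅}
  {ω₁, ω₂, ω₄}  = ᶜ of {ω₃, ω₅}
  {ω₁, ω₄, ω₅}  = ᶜ of {ω₂, ω₃}
  |family| = 32
Step 5 adds nothing — fixpoint reached.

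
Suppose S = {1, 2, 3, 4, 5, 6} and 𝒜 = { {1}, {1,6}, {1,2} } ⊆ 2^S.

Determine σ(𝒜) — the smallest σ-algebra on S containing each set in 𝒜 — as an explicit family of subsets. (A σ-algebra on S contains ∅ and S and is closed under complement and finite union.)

|σ(𝒜)| = 16.  σ(𝒜) = { {}, {1}, {2}, {6}, {1,2}, {1,6}, {2,6}, {1,2,6}, {3,4,5}, {1,3,4,5}, {2,3,4,5}, {3,4,5,6}, {1,2,3,4,5}, {1,3,4,5,6}, {2,3,4,5,6}, S }

Working:
Seed the family with 𝒜 together with ∅ and S: { {}, {1}, {1,2}, {1,6}, S }.
Round 1 (4 new):
  {1,2,6}  = {1,2} ∪ {1,6}
  {2,3,4,5}  = S∖{1,6}
  {3,4,5,6}  = S∖{1,2}
  {2,3,4,5,6}  = S∖{1}
  |family| = 9
Round 2. New:
  {3,4,5}  = S∖{1,2,6}
  {1,2,3,4,5}  = {1,2} ∪ {2,3,4,5}
  {1,3,4,5,6}  = {3,4,5,6} ∪ {1,6}
  |family| = 12
Round 3. New:
  {2}  = S∖{1,3,4,5,6}
  {6}  = S∖{1,2,3,4,5}
  {1,3,4,5}  = {3,4,5} ∪ {1}
  |family| = 15
Round 4 adds 1:
  {2,6}  = S∖{1,3,4,5}
  |family| = 16
After Round 5 the family is unchanged; done.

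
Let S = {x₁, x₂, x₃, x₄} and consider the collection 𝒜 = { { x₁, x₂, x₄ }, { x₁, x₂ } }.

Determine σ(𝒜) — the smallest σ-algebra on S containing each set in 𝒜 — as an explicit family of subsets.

σ(𝒜) (8 sets): { ∅, { x₃ }, { x₄ }, { x₁, x₂ }, { x₃, x₄ }, { x₁, x₂, x₃ }, { x₁, x₂, x₄ }, S }

Derivation:
Initial family (4 sets): { ∅, { x₁, x₂ }, { x₁, x₂, x₄ }, S }.
Iteration 1 adds 2:
  { x₃ }  = { x₁, x₂, x₄ }ᶜ
  { x₃, x₄ }  = { x₁, x₂ }ᶜ
Iteration 2: 1 new —
  { x₁, x₂, x₃ }  = { x₃ } ∪ { x₁, x₂ }
Iteration 3: 1 new —
  { x₄ }  = { x₁, x₂, x₃ }ᶜ
Iteration 4: no new sets; the family is a σ-algebra.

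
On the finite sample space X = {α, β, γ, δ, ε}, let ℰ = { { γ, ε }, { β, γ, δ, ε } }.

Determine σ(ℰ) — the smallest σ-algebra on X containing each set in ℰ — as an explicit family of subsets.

Take S₀ = ℰ ∪ {∅, X} = { {  }, { γ, ε }, { β, γ, δ, ε }, X }.
Iteration 1 (2 new):
  { α }  = complement { β, γ, δ, ε }
  { α, β, δ }  = complement { γ, ε }
  — 6 sets.
Iteration 2 (1 new):
  { α, γ, ε }  = { γ, ε } ∪ { α }
  — 7 sets.
Iteration 3: 1 new —
  { β, δ }  = complement { α, γ, ε }
  — 8 sets.
Iteration 4 adds nothing — fixpoint reached.

|σ(ℰ)| = 8.  σ(ℰ) = { {  }, { α }, { β, δ }, { γ, ε }, { α, β, δ }, { α, γ, ε }, { β, γ, δ, ε }, X }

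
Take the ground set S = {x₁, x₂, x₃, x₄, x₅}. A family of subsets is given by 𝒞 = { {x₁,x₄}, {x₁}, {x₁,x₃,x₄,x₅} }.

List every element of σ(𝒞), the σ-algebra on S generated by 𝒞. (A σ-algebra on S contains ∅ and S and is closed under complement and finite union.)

|σ(𝒞)| = 16.  σ(𝒞) = { {}, {x₁}, {x₂}, {x₄}, {x₁,x₂}, {x₁,x₄}, {x₂,x₄}, {x₃,x₅}, {x₁,x₂,x₄}, {x₁,x₃,x₅}, {x₂,x₃,x₅}, {x₃,x₄,x₅}, {x₁,x₂,x₃,x₅}, {x₁,x₃,x₄,x₅}, {x₂,x₃,x₄,x₅}, S }

Working:
Begin from { {}, {x₁}, {x₁,x₄}, {x₁,x₃,x₄,x₅}, S } (that is, 𝒞 plus ∅ and S).
Pass 1. New:
  {x₂}  = S∖{x₁,x₃,x₄,x₅}
  {x₂,x₃,x₅}  = S∖{x₁,x₄}
  {x₂,x₃,x₄,x₅}  = S∖{x₁}
  |family| = 8
Pass 2. New:
  {x₁,x₂}  = {x₂} ∪ {x₁}
  {x₁,x₂,x₄}  = {x₂} ∪ {x₁,x₄}
  {x₁,x₂,x₃,x₅}  = {x₂,x₃,x₅} ∪ {x₁}
  |family| = 11
Pass 3: 3 new —
  {x₄}  = S∖{x₁,x₂,x₃,x₅}
  {x₃,x₅}  = S∖{x₁,x₂,x₄}
  {x₃,x₄,x₅}  = S∖{x₁,x₂}
  |family| = 14
Pass 4: 2 new —
  {x₂,x₄}  = {x₄} ∪ {x₂}
  {x₁,x₃,x₅}  = {x₃,x₅} ∪ {x₁}
  |family| = 16
Pass 5: stable.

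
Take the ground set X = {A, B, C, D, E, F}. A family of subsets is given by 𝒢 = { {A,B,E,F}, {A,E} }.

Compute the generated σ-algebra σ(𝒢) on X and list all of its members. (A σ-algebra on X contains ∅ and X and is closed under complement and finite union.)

σ(𝒢) = { {}, {A,E}, {B,F}, {C,D}, {A,B,E,F}, {A,C,D,E}, {B,C,D,F}, X }

Check:
Initial family (4 sets): { {}, {A,E}, {A,B,E,F}, X }.
Step 1 (2 new):
  {C,D}  = {A,B,E,F}ᶜ
  {B,C,D,F}  = {A,E}ᶜ
  (now 6)
Step 2: +1 →
  {A,C,D,E}  = {C,D} ∪ {A,E}
  (now 7)
Step 3. New:
  {B,F}  = {A,C,D,E}ᶜ
  (now 8)
Step 4: stable.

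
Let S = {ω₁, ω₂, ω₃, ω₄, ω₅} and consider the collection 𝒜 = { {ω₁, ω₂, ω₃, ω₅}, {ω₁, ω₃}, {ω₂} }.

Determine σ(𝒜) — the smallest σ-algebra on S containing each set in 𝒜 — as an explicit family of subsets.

|σ(𝒜)| = 16.  σ(𝒜) = { {}, {ω₂}, {ω₄}, {ω₅}, {ω₁, ω₃}, {ω₂, ω₄}, {ω₂, ω₅}, {ω₄, ω₅}, {ω₁, ω₂, ω₃}, {ω₁, ω₃, ω₄}, {ω₁, ω₃, ω₅}, {ω₂, ω₄, ω₅}, {ω₁, ω₂, ω₃, ω₄}, {ω₁, ω₂, ω₃, ω₅}, {ω₁, ω₃, ω₄, ω₅}, S }

Working:
Start: 𝒜 ∪ {∅, S} = { {}, {ω₂}, {ω₁, ω₃}, {ω₁, ω₂, ω₃, ω₅}, S }.
Step 1 (4 new):
  {ω₄}  = {ω₁, ω₂, ω₃, ω₅}ᶜ
  {ω₁, ω₂, ω₃}  = {ω₁, ω₃} ∪ {ω₂}
  {ω₂, ω₄, ω₅}  = {ω₁, ω₃}ᶜ
  {ω₁, ω₃, ω₄, ω₅}  = {ω₂}ᶜ
  — 9 sets.
Step 2: +4 →
  {ω₂, ω₄}  = {ω₂} ∪ {ω₄}
  {ω₄, ω₅}  = {ω₁, ω₂, ω₃}ᶜ
  {ω₁, ω₃, ω₄}  = {ω₁, ω₃} ∪ {ω₄}
  {ω₁, ω₂, ω₃, ω₄}  = {ω₁, ω₂, ω₃} ∪ {ω₄}
  — 13 sets.
Step 3 adds 3:
  {ω₅}  = {ω₁, ω₂, ω₃, ω₄}ᶜ
  {ω₂, ω₅}  = {ω₁, ω₃, ω₄}ᶜ
  {ω₁, ω₃, ω₅}  = {ω₂, ω₄}ᶜ
  — 16 sets.
Step 4: no new sets; the family is a σ-algebra.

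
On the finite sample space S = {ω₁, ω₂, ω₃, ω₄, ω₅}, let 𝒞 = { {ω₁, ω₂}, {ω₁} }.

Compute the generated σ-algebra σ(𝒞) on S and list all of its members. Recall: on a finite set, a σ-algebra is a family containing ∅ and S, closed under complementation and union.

Take S₀ = 𝒞 ∪ {∅, S} = { {}, {ω₁}, {ω₁, ω₂}, S }.
Step 1 adds 2:
  {ω₃, ω₄, ω₅}  = complement {ω₁, ω₂}
  {ω₂, ω₃, ω₄, ω₅}  = complement {ω₁}
  (now 6)
Step 2 adds 1:
  {ω₁, ω₃, ω₄, ω₅}  = {ω₃, ω₄, ω₅} ∪ {ω₁}
  (now 7)
Step 3 adds 1:
  {ω₂}  = complement {ω₁, ω₃, ω₄, ω₅}
  (now 8)
Step 4 adds nothing — fixpoint reached.

σ(𝒞) = { {}, {ω₁}, {ω₂}, {ω₁, ω₂}, {ω₃, ω₄, ω₅}, {ω₁, ω₃, ω₄, ω₅}, {ω₂, ω₃, ω₄, ω₅}, S }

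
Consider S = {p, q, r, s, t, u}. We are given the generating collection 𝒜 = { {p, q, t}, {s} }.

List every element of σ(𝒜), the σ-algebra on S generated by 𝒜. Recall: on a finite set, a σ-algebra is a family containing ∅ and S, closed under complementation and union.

|σ(𝒜)| = 8.  σ(𝒜) = { {}, {s}, {r, u}, {p, q, t}, {r, s, u}, {p, q, s, t}, {p, q, r, t, u}, S }

Derivation:
Seed the family with 𝒜 together with ∅ and S: { {}, {s}, {p, q, t}, S }.
Iteration 1. New:
  {r, s, u}  = {p, q, t}ᶜ
  {p, q, s, t}  = {p, q, t} ∪ {s}
  {p, q, r, t, u}  = {s}ᶜ
  [7 total]
Iteration 2 adds 1:
  {r, u}  = {p, q, s, t}ᶜ
  [8 total]
Iteration 3 adds nothing — fixpoint reached.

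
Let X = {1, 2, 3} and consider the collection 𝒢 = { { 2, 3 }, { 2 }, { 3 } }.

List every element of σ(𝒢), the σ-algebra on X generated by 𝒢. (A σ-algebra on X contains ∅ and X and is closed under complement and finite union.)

Seed the family with 𝒢 together with ∅ and X: { ∅, { 2 }, { 3 }, { 2, 3 }, X }.
Round 1 (3 new):
  { 1 }  = ᶜ of { 2, 3 }
  { 1, 2 }  = ᶜ of { 3 }
  { 1, 3 }  = ᶜ of { 2 }
  (now 8)
Round 2: closed — nothing new.

σ(𝒢) = { ∅, { 1 }, { 2 }, { 3 }, { 1, 2 }, { 1, 3 }, { 2, 3 }, X }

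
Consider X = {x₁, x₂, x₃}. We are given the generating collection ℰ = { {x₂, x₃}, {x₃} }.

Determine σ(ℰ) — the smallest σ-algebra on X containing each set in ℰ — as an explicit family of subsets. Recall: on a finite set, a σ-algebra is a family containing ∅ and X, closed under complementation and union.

σ(ℰ) (8 sets): { {}, {x₁}, {x₂}, {x₃}, {x₁, x₂}, {x₁, x₃}, {x₂, x₃}, X }

Working:
Take S₀ = ℰ ∪ {∅, X} = { {}, {x₃}, {x₂, x₃}, X }.
Round 1. New:
  {x₁}  = {x₂, x₃}ᶜ
  {x₁, x₂}  = {x₃}ᶜ
  [6 total]
Round 2: 1 new —
  {x₁, x₃}  = {x₃} ∪ {x₁}
  [7 total]
Round 3. New:
  {x₂}  = {x₁, x₃}ᶜ
  [8 total]
After Round 4 the family is unchanged; done.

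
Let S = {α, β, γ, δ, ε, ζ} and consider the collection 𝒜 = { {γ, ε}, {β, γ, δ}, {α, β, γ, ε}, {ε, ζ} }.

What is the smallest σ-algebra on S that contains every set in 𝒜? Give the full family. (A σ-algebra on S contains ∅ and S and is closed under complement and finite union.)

σ(𝒜) (64 sets): { {}, {α}, {β}, {γ}, {δ}, {ε}, {ζ}, {α, β}, {α, γ}, {α, δ}, {α, ε}, {α, ζ}, {β, γ}, {β, δ}, {β, ε}, {β, ζ}, {γ, δ}, {γ, ε}, {γ, ζ}, {δ, ε}, {δ, ζ}, {ε, ζ}, {α, β, γ}, {α, β, δ}, {α, β, ε}, {α, β, ζ}, {α, γ, δ}, {α, γ, ε}, {α, γ, ζ}, {α, δ, ε}, {α, δ, ζ}, {α, ε, ζ}, {β, γ, δ}, {β, γ, ε}, {β, γ, ζ}, {β, δ, ε}, {β, δ, ζ}, {β, ε, ζ}, {γ, δ, ε}, {γ, δ, ζ}, {γ, ε, ζ}, {δ, ε, ζ}, {α, β, γ, δ}, {α, β, γ, ε}, {α, β, γ, ζ}, {α, β, δ, ε}, {α, β, δ, ζ}, {α, β, ε, ζ}, {α, γ, δ, ε}, {α, γ, δ, ζ}, {α, γ, ε, ζ}, {α, δ, ε, ζ}, {β, γ, δ, ε}, {β, γ, δ, ζ}, {β, γ, ε, ζ}, {β, δ, ε, ζ}, {γ, δ, ε, ζ}, {α, β, γ, δ, ε}, {α, β, γ, δ, ζ}, {α, β, γ, ε, ζ}, {α, β, δ, ε, ζ}, {α, γ, δ, ε, ζ}, {β, γ, δ, ε, ζ}, S }

Derivation:
Take S₀ = 𝒜 ∪ {∅, S} = { {}, {γ, ε}, {ε, ζ}, {β, γ, δ}, {α, β, γ, ε}, S }.
Iteration 1: +9 →
  {δ, ζ}  = S∖{α, β, γ, ε}
  {α, ε, ζ}  = S∖{β, γ, δ}
  {γ, ε, ζ}  = {ε, ζ} ∪ {γ, ε}
  {α, β, γ, δ}  = S∖{ε, ζ}
  {α, β, δ, ζ}  = S∖{γ, ε}
  {β, γ, δ, ε}  = {β, γ, δ} ∪ {γ, ε}
  {α, β, γ, δ, ε}  = {β, γ, δ} ∪ {α, β, γ, ε}
  {α, β, γ, ε, ζ}  = {ε, ζ} ∪ {α, β, γ, ε}
  {β, γ, δ, ε, ζ}  = {β, γ, δ} ∪ {ε, ζ}
  [15 total]
Iteration 2: 12 new —
  {α}  = S∖{β, γ, δ, ε, ζ}
  {δ}  = S∖{α, β, γ, ε, ζ}
  {ζ}  = S∖{α, β, γ, δ, ε}
  {α, ζ}  = S∖{β, γ, δ, ε}
  {α, β, δ}  = S∖{γ, ε, ζ}
  {δ, ε, ζ}  = {ε, ζ} ∪ {δ, ζ}
  {α, γ, ε, ζ}  = {α, ε, ζ} ∪ {γ, ε, ζ}
  {α, δ, ε, ζ}  = {α, ε, ζ} ∪ {δ, ζ}
  {β, γ, δ, ζ}  = {β, γ, δ} ∪ {δ, ζ}
  {γ, δ, ε, ζ}  = {γ, ε, ζ} ∪ {δ, ζ}
  {α, β, γ, δ, ζ}  = {α, β, δ, ζ} ∪ {β, γ, δ}
  {α, β, δ, ε, ζ}  = {α, β, δ, ζ} ∪ {ε, ζ}
  [27 total]
Iteration 3 (12 new):
  {γ}  = S∖{α, β, δ, ε, ζ}
  {ε}  = S∖{α, β, γ, δ, ζ}
  {α, β}  = S∖{γ, δ, ε, ζ}
  {α, δ}  = {δ} ∪ {α}
  {α, ε}  = S∖{β, γ, δ, ζ}
  {β, γ}  = S∖{α, δ, ε, ζ}
  {β, δ}  = S∖{α, γ, ε, ζ}
  {α, β, γ}  = S∖{δ, ε, ζ}
  {α, γ, ε}  = {γ, ε} ∪ {α}
  {α, δ, ζ}  = {α, ζ} ∪ {δ, ζ}
  {γ, δ, ε}  = {γ, ε} ∪ {δ}
  {α, γ, δ, ε, ζ}  = {α, ζ} ∪ {γ, δ, ε, ζ}
  [39 total]
Iteration 4 adds 22:
  {β}  = S∖{α, γ, δ, ε, ζ}
  {α, γ}  = {γ} ∪ {α}
  {γ, δ}  = {γ} ∪ {δ}
  {γ, ζ}  = {γ} ∪ {ζ}
  {δ, ε}  = {δ} ∪ {ε}
  {α, β, ε}  = {α, β} ∪ {α, ε}
  {α, β, ζ}  = S∖{γ, δ, ε}
  {α, γ, δ}  = {γ} ∪ {α, δ}
  {α, γ, ζ}  = {α, ζ} ∪ {γ}
  {α, δ, ε}  = {δ} ∪ {α, ε}
  {β, γ, ε}  = S∖{α, δ, ζ}
  {β, γ, ζ}  = {β, γ} ∪ {ζ}
  {β, δ, ε}  = {β, δ} ∪ {ε}
  {β, δ, ζ}  = S∖{α, γ, ε}
  {γ, δ, ζ}  = {γ} ∪ {δ, ζ}
  {α, β, γ, ζ}  = {α, ζ} ∪ {α, β, γ}
  {α, β, δ, ε}  = {α, β, δ} ∪ {α, ε}
  {α, β, ε, ζ}  = {α, ε, ζ} ∪ {α, β}
  {α, γ, δ, ε}  = {α, γ, ε} ∪ {δ}
  {α, γ, δ, ζ}  = {γ} ∪ {α, δ, ζ}
  {β, γ, ε, ζ}  = S∖{α, δ}
  {β, δ, ε, ζ}  = {δ, ε, ζ} ∪ {β, δ}
  [61 total]
Iteration 5 adds 3:
  {β, ε}  = S∖{α, γ, δ, ζ}
  {β, ζ}  = S∖{α, γ, δ, ε}
  {β, ε, ζ}  = S∖{α, γ, δ}
  [64 total]
Iteration 6: closed — nothing new.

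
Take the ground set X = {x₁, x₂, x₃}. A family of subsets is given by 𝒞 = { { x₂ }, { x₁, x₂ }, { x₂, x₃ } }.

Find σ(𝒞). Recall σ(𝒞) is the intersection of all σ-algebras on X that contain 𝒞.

Seed the family with 𝒞 together with ∅ and X: { ∅, { x₂ }, { x₁, x₂ }, { x₂, x₃ }, X }.
Iteration 1 adds 3:
  { x₁ }  = X∖{ x₂, x₃ }
  { x₃ }  = X∖{ x₁, x₂ }
  { x₁, x₃ }  = X∖{ x₂ }
  |family| = 8
After Iteration 2 the family is unchanged; done.

|σ(𝒞)| = 8.  σ(𝒞) = { ∅, { x₁ }, { x₂ }, { x₃ }, { x₁, x₂ }, { x₁, x₃ }, { x₂, x₃ }, X }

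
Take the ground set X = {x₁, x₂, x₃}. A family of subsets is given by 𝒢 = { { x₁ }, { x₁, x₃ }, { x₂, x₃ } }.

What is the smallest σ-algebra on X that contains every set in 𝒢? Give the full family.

Answer: σ(𝒢) = { ∅, { x₁ }, { x₂ }, { x₃ }, { x₁, x₂ }, { x₁, x₃ }, { x₂, x₃ }, X }

Trace:
Take S₀ = 𝒢 ∪ {∅, X} = { ∅, { x₁ }, { x₁, x₃ }, { x₂, x₃ }, X }.
Round 1: +1 →
  { x₂ }  = X∖{ x₁, x₃ }
  |family| = 6
Round 2 adds 1:
  { x₁, x₂ }  = { x₂ } ∪ { x₁ }
  |family| = 7
Round 3. New:
  { x₃ }  = X∖{ x₁, x₂ }
  |family| = 8
Round 4 adds nothing — fixpoint reached.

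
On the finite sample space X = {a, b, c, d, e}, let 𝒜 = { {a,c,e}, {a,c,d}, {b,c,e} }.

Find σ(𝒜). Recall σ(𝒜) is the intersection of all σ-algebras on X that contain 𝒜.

Answer: σ(𝒜) = { {}, {a}, {b}, {c}, {d}, {e}, {a,b}, {a,c}, {a,d}, {a,e}, {b,c}, {b,d}, {b,e}, {c,d}, {c,e}, {d,e}, {a,b,c}, {a,b,d}, {a,b,e}, {a,c,d}, {a,c,e}, {a,d,e}, {b,c,d}, {b,c,e}, {b,d,e}, {c,d,e}, {a,b,c,d}, {a,b,c,e}, {a,b,d,e}, {a,c,d,e}, {b,c,d,e}, X }

Derivation:
Initial family (5 sets): { {}, {a,c,d}, {a,c,e}, {b,c,e}, X }.
Round 1 adds 5:
  {a,d}  = X∖{b,c,e}
  {b,d}  = X∖{a,c,e}
  {b,e}  = X∖{a,c,d}
  {a,b,c,e}  = {b,c,e} ∪ {a,c,e}
  {a,c,d,e}  = {a,c,d} ∪ {a,c,e}
  [10 total]
Round 2: 7 new —
  {b}  = X∖{a,c,d,e}
  {d}  = X∖{a,b,c,e}
  {a,b,d}  = {a,d} ∪ {b,d}
  {b,d,e}  = {b,e} ∪ {b,d}
  {a,b,c,d}  = {a,c,d} ∪ {b,d}
  {a,b,d,e}  = {b,e} ∪ {a,d}
  {b,c,d,e}  = {b,c,e} ∪ {b,d}
  [17 total]
Round 3. New:
  {a}  = X∖{b,c,d,e}
  {c}  = X∖{a,b,d,e}
  {e}  = X∖{a,b,c,d}
  {a,c}  = X∖{b,d,e}
  {c,e}  = X∖{a,b,d}
  [22 total]
Round 4 adds 10:
  {a,b}  = {b} ∪ {a}
  {a,e}  = {e} ∪ {a}
  {b,c}  = {b} ∪ {c}
  {c,d}  = {c} ∪ {d}
  {d,e}  = {e} ∪ {d}
  {a,b,c}  = {b} ∪ {a,c}
  {a,b,e}  = {b,e} ∪ {a}
  {a,d,e}  = {e} ∪ {a,d}
  {b,c,d}  = {c} ∪ {b,d}
  {c,d,e}  = {d} ∪ {c,e}
  [32 total]
Round 5 adds nothing — fixpoint reached.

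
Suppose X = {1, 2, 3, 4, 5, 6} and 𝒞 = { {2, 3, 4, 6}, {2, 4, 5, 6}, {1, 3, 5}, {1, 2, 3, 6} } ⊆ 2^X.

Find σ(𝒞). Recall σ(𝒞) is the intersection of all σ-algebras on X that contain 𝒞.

Seed the family with 𝒞 together with ∅ and X: { {}, {1, 3, 5}, {1, 2, 3, 6}, {2, 3, 4, 6}, {2, 4, 5, 6}, X }.
Round 1. New:
  {1, 3}  = {2, 4, 5, 6}ᶜ
  {1, 5}  = {2, 3, 4, 6}ᶜ
  {4, 5}  = {1, 2, 3, 6}ᶜ
  {2, 4, 6}  = {1, 3, 5}ᶜ
  {1, 2, 3, 4, 6}  = {2, 3, 4, 6} ∪ {1, 2, 3, 6}
  {1, 2, 3, 5, 6}  = {1, 3, 5} ∪ {1, 2, 3, 6}
  {2, 3, 4, 5, 6}  = {2, 4, 5, 6} ∪ {2, 3, 4, 6}
  (now 13)
Round 2: 6 new —
  {1}  = {2, 3, 4, 5, 6}ᶜ
  {4}  = {1, 2, 3, 5, 6}ᶜ
  {5}  = {1, 2, 3, 4, 6}ᶜ
  {1, 4, 5}  = {4, 5} ∪ {1, 5}
  {1, 3, 4, 5}  = {1, 3, 5} ∪ {4, 5}
  {1, 2, 4, 5, 6}  = {2, 4, 6} ∪ {1, 5}
  (now 19)
Round 3: 6 new —
  {3}  = {1, 2, 4, 5, 6}ᶜ
  {1, 4}  = {4} ∪ {1}
  {2, 6}  = {1, 3, 4, 5}ᶜ
  {1, 3, 4}  = {1, 3} ∪ {4}
  {2, 3, 6}  = {1, 4, 5}ᶜ
  {1, 2, 4, 6}  = {2, 4, 6} ∪ {1}
  (now 25)
Round 4: 7 new —
  {3, 4}  = {3} ∪ {4}
  {3, 5}  = {1, 2, 4, 6}ᶜ
  {1, 2, 6}  = {1} ∪ {2, 6}
  {2, 5, 6}  = {1, 3, 4}ᶜ
  {3, 4, 5}  = {4, 5} ∪ {3}
  {1, 2, 5, 6}  = {2, 6} ∪ {1, 5}
  {2, 3, 5, 6}  = {1, 4}ᶜ
  (now 32)
Round 5 adds nothing — fixpoint reached.

Hence σ(𝒞) has 32 members: { {}, {1}, {3}, {4}, {5}, {1, 3}, {1, 4}, {1, 5}, {2, 6}, {3, 4}, {3, 5}, {4, 5}, {1, 2, 6}, {1, 3, 4}, {1, 3, 5}, {1, 4, 5}, {2, 3, 6}, {2, 4, 6}, {2, 5, 6}, {3, 4, 5}, {1, 2, 3, 6}, {1, 2, 4, 6}, {1, 2, 5, 6}, {1, 3, 4, 5}, {2, 3, 4, 6}, {2, 3, 5, 6}, {2, 4, 5, 6}, {1, 2, 3, 4, 6}, {1, 2, 3, 5, 6}, {1, 2, 4, 5, 6}, {2, 3, 4, 5, 6}, X }.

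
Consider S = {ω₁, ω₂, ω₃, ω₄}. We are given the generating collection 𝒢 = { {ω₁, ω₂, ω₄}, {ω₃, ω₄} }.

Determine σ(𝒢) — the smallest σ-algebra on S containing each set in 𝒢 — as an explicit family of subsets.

Initial family (4 sets): { {}, {ω₃, ω₄}, {ω₁, ω₂, ω₄}, S }.
Iteration 1. New:
  {ω₃}  = ᶜ of {ω₁, ω₂, ω₄}
  {ω₁, ω₂}  = ᶜ of {ω₃, ω₄}
  [6 total]
Iteration 2: +1 →
  {ω₁, ω₂, ω₃}  = {ω₃} ∪ {ω₁, ω₂}
  [7 total]
Iteration 3. New:
  {ω₄}  = ᶜ of {ω₁, ω₂, ω₃}
  [8 total]
Iteration 4: already closed under ᶜ and ∪.

Therefore σ(𝒢) = { {}, {ω₃}, {ω₄}, {ω₁, ω₂}, {ω₃, ω₄}, {ω₁, ω₂, ω₃}, {ω₁, ω₂, ω₄}, S } (|σ(𝒢)| = 8).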